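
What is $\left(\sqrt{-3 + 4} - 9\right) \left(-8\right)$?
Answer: $64$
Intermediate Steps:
$\left(\sqrt{-3 + 4} - 9\right) \left(-8\right) = \left(\sqrt{1} - 9\right) \left(-8\right) = \left(1 - 9\right) \left(-8\right) = \left(-8\right) \left(-8\right) = 64$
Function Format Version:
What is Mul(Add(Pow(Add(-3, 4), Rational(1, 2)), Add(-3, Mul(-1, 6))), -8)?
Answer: 64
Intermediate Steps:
Mul(Add(Pow(Add(-3, 4), Rational(1, 2)), Add(-3, Mul(-1, 6))), -8) = Mul(Add(Pow(1, Rational(1, 2)), Add(-3, -6)), -8) = Mul(Add(1, -9), -8) = Mul(-8, -8) = 64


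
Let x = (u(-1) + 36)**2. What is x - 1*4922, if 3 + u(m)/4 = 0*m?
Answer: -4346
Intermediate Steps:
u(m) = -12 (u(m) = -12 + 4*(0*m) = -12 + 4*0 = -12 + 0 = -12)
x = 576 (x = (-12 + 36)**2 = 24**2 = 576)
x - 1*4922 = 576 - 1*4922 = 576 - 4922 = -4346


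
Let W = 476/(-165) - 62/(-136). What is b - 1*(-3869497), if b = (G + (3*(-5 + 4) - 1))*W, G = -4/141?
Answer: 1530409280911/395505 ≈ 3.8695e+6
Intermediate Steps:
G = -4/141 (G = -4*1/141 = -4/141 ≈ -0.028369)
W = -27253/11220 (W = 476*(-1/165) - 62*(-1/136) = -476/165 + 31/68 = -27253/11220 ≈ -2.4290)
b = 3869926/395505 (b = (-4/141 + (3*(-5 + 4) - 1))*(-27253/11220) = (-4/141 + (3*(-1) - 1))*(-27253/11220) = (-4/141 + (-3 - 1))*(-27253/11220) = (-4/141 - 4)*(-27253/11220) = -568/141*(-27253/11220) = 3869926/395505 ≈ 9.7848)
b - 1*(-3869497) = 3869926/395505 - 1*(-3869497) = 3869926/395505 + 3869497 = 1530409280911/395505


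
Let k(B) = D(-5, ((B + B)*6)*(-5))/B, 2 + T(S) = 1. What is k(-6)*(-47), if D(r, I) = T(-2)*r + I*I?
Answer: 6091435/6 ≈ 1.0152e+6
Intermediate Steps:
T(S) = -1 (T(S) = -2 + 1 = -1)
D(r, I) = I² - r (D(r, I) = -r + I*I = -r + I² = I² - r)
k(B) = (5 + 3600*B²)/B (k(B) = ((((B + B)*6)*(-5))² - 1*(-5))/B = ((((2*B)*6)*(-5))² + 5)/B = (((12*B)*(-5))² + 5)/B = ((-60*B)² + 5)/B = (3600*B² + 5)/B = (5 + 3600*B²)/B)
k(-6)*(-47) = (5/(-6) + 3600*(-6))*(-47) = (5*(-⅙) - 21600)*(-47) = (-⅚ - 21600)*(-47) = -129605/6*(-47) = 6091435/6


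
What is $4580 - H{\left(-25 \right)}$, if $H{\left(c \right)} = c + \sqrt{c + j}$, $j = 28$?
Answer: $4605 - \sqrt{3} \approx 4603.3$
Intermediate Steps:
$H{\left(c \right)} = c + \sqrt{28 + c}$ ($H{\left(c \right)} = c + \sqrt{c + 28} = c + \sqrt{28 + c}$)
$4580 - H{\left(-25 \right)} = 4580 - \left(-25 + \sqrt{28 - 25}\right) = 4580 - \left(-25 + \sqrt{3}\right) = 4580 + \left(25 - \sqrt{3}\right) = 4605 - \sqrt{3}$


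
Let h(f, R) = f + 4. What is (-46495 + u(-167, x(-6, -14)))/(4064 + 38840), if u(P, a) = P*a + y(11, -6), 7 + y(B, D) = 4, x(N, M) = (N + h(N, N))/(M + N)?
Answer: -29103/26815 ≈ -1.0853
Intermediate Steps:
h(f, R) = 4 + f
x(N, M) = (4 + 2*N)/(M + N) (x(N, M) = (N + (4 + N))/(M + N) = (4 + 2*N)/(M + N))
y(B, D) = -3 (y(B, D) = -7 + 4 = -3)
u(P, a) = -3 + P*a (u(P, a) = P*a - 3 = -3 + P*a)
(-46495 + u(-167, x(-6, -14)))/(4064 + 38840) = (-46495 + (-3 - 334*(2 - 6)/(-14 - 6)))/(4064 + 38840) = (-46495 + (-3 - 334*(-4)/(-20)))/42904 = (-46495 + (-3 - 334*(-1)*(-4)/20))*(1/42904) = (-46495 + (-3 - 167*⅖))*(1/42904) = (-46495 + (-3 - 334/5))*(1/42904) = (-46495 - 349/5)*(1/42904) = -232824/5*1/42904 = -29103/26815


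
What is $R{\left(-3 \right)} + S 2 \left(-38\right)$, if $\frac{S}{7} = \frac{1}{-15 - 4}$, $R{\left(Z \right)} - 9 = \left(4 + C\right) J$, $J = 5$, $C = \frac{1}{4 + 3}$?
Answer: $\frac{404}{7} \approx 57.714$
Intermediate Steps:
$C = \frac{1}{7} \approx 0.14286$
$R{\left(Z \right)} = \frac{208}{7}$ ($R{\left(Z \right)} = 9 + \left(4 + \frac{1}{7}\right) 5 = 9 + \frac{29}{7} \cdot 5 = 9 + \frac{145}{7} = \frac{208}{7}$)
$S = - \frac{7}{19}$ ($S = \frac{7}{-15 - 4} = \frac{7}{-19} = 7 \left(- \frac{1}{19}\right) = - \frac{7}{19} \approx -0.36842$)
$R{\left(-3 \right)} + S 2 \left(-38\right) = \frac{208}{7} + \left(- \frac{7}{19}\right) 2 \left(-38\right) = \frac{208}{7} - -28 = \frac{208}{7} + 28 = \frac{404}{7}$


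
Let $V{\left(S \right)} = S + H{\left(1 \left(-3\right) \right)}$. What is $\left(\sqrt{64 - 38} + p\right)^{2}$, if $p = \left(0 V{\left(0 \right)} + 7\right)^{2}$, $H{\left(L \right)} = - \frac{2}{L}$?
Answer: $\left(49 + \sqrt{26}\right)^{2} \approx 2926.7$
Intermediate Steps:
$V{\left(S \right)} = \frac{2}{3} + S$ ($V{\left(S \right)} = S - \frac{2}{1 \left(-3\right)} = S - \frac{2}{-3} = S - - \frac{2}{3} = S + \frac{2}{3} = \frac{2}{3} + S$)
$p = 49$ ($p = \left(0 \left(\frac{2}{3} + 0\right) + 7\right)^{2} = \left(0 \cdot \frac{2}{3} + 7\right)^{2} = \left(0 + 7\right)^{2} = 7^{2} = 49$)
$\left(\sqrt{64 - 38} + p\right)^{2} = \left(\sqrt{64 - 38} + 49\right)^{2} = \left(\sqrt{26} + 49\right)^{2} = \left(49 + \sqrt{26}\right)^{2}$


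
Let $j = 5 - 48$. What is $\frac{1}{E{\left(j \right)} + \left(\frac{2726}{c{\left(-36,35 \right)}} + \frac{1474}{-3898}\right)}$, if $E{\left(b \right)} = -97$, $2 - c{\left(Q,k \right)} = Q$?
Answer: $- \frac{37031}{949523} \approx -0.039$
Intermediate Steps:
$c{\left(Q,k \right)} = 2 - Q$
$j = -43$ ($j = 5 - 48 = -43$)
$\frac{1}{E{\left(j \right)} + \left(\frac{2726}{c{\left(-36,35 \right)}} + \frac{1474}{-3898}\right)} = \frac{1}{-97 + \left(\frac{2726}{2 - -36} + \frac{1474}{-3898}\right)} = \frac{1}{-97 + \left(\frac{2726}{2 + 36} + 1474 \left(- \frac{1}{3898}\right)\right)} = \frac{1}{-97 - \left(\frac{737}{1949} - \frac{2726}{38}\right)} = \frac{1}{-97 + \left(2726 \cdot \frac{1}{38} - \frac{737}{1949}\right)} = \frac{1}{-97 + \left(\frac{1363}{19} - \frac{737}{1949}\right)} = \frac{1}{-97 + \frac{2642484}{37031}} = \frac{1}{- \frac{949523}{37031}} = - \frac{37031}{949523}$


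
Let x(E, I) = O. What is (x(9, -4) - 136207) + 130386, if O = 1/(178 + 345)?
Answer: -3044382/523 ≈ -5821.0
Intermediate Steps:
O = 1/523 ≈ 0.0019120
x(E, I) = 1/523
(x(9, -4) - 136207) + 130386 = (1/523 - 136207) + 130386 = -71236260/523 + 130386 = -3044382/523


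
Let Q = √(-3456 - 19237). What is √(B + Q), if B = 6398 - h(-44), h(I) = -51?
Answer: √(6449 + I*√22693) ≈ 80.311 + 0.9379*I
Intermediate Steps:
B = 6449 (B = 6398 - 1*(-51) = 6398 + 51 = 6449)
Q = I*√22693 (Q = √(-22693) = I*√22693 ≈ 150.64*I)
√(B + Q) = √(6449 + I*√22693)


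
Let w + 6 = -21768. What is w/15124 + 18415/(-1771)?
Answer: -8343953/704858 ≈ -11.838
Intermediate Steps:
w = -21774 (w = -6 - 21768 = -21774)
w/15124 + 18415/(-1771) = -21774/15124 + 18415/(-1771) = -21774*1/15124 + 18415*(-1/1771) = -573/398 - 18415/1771 = -8343953/704858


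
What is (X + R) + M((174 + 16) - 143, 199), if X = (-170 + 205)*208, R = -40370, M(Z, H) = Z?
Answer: -33043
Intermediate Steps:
X = 7280 (X = 35*208 = 7280)
(X + R) + M((174 + 16) - 143, 199) = (7280 - 40370) + ((174 + 16) - 143) = -33090 + (190 - 143) = -33090 + 47 = -33043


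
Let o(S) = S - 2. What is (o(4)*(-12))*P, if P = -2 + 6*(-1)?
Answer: 192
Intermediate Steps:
P = -8 (P = -2 - 6 = -8)
o(S) = -2 + S
(o(4)*(-12))*P = ((-2 + 4)*(-12))*(-8) = (2*(-12))*(-8) = -24*(-8) = 192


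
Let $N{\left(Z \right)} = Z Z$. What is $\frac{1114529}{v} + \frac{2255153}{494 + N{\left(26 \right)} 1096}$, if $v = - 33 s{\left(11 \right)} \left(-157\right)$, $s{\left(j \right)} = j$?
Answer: $\frac{106091564437}{4694728610} \approx 22.598$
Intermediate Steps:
$N{\left(Z \right)} = Z^{2}$
$v = 56991$ ($v = \left(-33\right) 11 \left(-157\right) = \left(-363\right) \left(-157\right) = 56991$)
$\frac{1114529}{v} + \frac{2255153}{494 + N{\left(26 \right)} 1096} = \frac{1114529}{56991} + \frac{2255153}{494 + 26^{2} \cdot 1096} = 1114529 \cdot \frac{1}{56991} + \frac{2255153}{494 + 676 \cdot 1096} = \frac{1114529}{56991} + \frac{2255153}{494 + 740896} = \frac{1114529}{56991} + \frac{2255153}{741390} = \frac{106091564437}{4694728610}$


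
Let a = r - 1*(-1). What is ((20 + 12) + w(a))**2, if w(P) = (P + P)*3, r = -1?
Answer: 1024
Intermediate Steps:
a = 0 (a = -1 - 1*(-1) = -1 + 1 = 0)
w(P) = 6*P (w(P) = (2*P)*3 = 6*P)
((20 + 12) + w(a))**2 = ((20 + 12) + 6*0)**2 = (32 + 0)**2 = 32**2 = 1024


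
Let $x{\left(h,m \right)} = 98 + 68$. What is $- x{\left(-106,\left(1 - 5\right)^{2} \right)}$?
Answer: $-166$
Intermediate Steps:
$x{\left(h,m \right)} = 166$
$- x{\left(-106,\left(1 - 5\right)^{2} \right)} = \left(-1\right) 166 = -166$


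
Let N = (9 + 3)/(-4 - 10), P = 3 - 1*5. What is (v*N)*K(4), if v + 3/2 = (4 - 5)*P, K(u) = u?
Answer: -12/7 ≈ -1.7143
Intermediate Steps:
P = -2 (P = 3 - 5 = -2)
v = ½ (v = -3/2 + (4 - 5)*(-2) = -3/2 - 1*(-2) = -3/2 + 2 = ½ ≈ 0.50000)
N = -6/7 (N = 12/(-14) = 12*(-1/14) = -6/7 ≈ -0.85714)
(v*N)*K(4) = ((½)*(-6/7))*4 = -3/7*4 = -12/7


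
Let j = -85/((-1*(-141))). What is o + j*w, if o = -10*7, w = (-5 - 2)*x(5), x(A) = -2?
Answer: -11060/141 ≈ -78.440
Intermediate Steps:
j = -85/141 ≈ -0.60284
w = 14 (w = (-5 - 2)*(-2) = -7*(-2) = 14)
o = -70
o + j*w = -70 - 85/141*14 = -70 - 1190/141 = -11060/141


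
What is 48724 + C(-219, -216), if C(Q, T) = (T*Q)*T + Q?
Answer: -10169159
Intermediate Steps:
C(Q, T) = Q + Q*T² (C(Q, T) = (Q*T)*T + Q = Q*T² + Q = Q + Q*T²)
48724 + C(-219, -216) = 48724 - 219*(1 + (-216)²) = 48724 - 219*(1 + 46656) = 48724 - 219*46657 = 48724 - 10217883 = -10169159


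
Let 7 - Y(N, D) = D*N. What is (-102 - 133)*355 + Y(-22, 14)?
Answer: -83110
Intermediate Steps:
Y(N, D) = 7 - D*N
(-102 - 133)*355 + Y(-22, 14) = (-102 - 133)*355 + (7 - 1*14*(-22)) = -235*355 + (7 + 308) = -83425 + 315 = -83110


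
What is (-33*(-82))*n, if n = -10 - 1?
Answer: -29766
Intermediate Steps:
n = -11
(-33*(-82))*n = -33*(-82)*(-11) = 2706*(-11) = -29766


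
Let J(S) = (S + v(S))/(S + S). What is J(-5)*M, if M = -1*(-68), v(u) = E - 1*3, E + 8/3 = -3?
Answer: 1394/15 ≈ 92.933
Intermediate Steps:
E = -17/3 (E = -8/3 - 3 = -17/3 ≈ -5.6667)
v(u) = -26/3 (v(u) = -17/3 - 1*3 = -17/3 - 3 = -26/3)
J(S) = (-26/3 + S)/(2*S) (J(S) = (S - 26/3)/(S + S) = (-26/3 + S)/((2*S)) = (-26/3 + S)*(1/(2*S)) = (-26/3 + S)/(2*S))
M = 68
J(-5)*M = ((⅙)*(-26 + 3*(-5))/(-5))*68 = ((⅙)*(-⅕)*(-26 - 15))*68 = ((⅙)*(-⅕)*(-41))*68 = (41/30)*68 = 1394/15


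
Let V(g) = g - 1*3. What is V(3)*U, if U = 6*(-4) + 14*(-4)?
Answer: 0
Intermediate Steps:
U = -80 (U = -24 - 56 = -80)
V(g) = -3 + g (V(g) = g - 3 = -3 + g)
V(3)*U = (-3 + 3)*(-80) = 0*(-80) = 0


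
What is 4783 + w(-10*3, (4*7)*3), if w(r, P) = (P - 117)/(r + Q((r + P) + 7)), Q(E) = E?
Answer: 148240/31 ≈ 4781.9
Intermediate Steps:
w(r, P) = (-117 + P)/(7 + P + 2*r) (w(r, P) = (P - 117)/(r + ((r + P) + 7)) = (-117 + P)/(r + ((P + r) + 7)) = (-117 + P)/(r + (7 + P + r)) = (-117 + P)/(7 + P + 2*r))
4783 + w(-10*3, (4*7)*3) = 4783 + (-117 + (4*7)*3)/(7 + (4*7)*3 + 2*(-10*3)) = 4783 + (-117 + 28*3)/(7 + 28*3 + 2*(-30)) = 4783 + (-117 + 84)/(7 + 84 - 60) = 4783 - 33/31 = 148240/31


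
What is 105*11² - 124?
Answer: 12581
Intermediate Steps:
105*11² - 124 = 105*121 - 124 = 12705 - 124 = 12581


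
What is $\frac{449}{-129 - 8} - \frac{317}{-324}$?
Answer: $- \frac{102047}{44388} \approx -2.299$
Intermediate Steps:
$\frac{449}{-129 - 8} - \frac{317}{-324} = \frac{449}{-129 - 8} - - \frac{317}{324} = \frac{449}{-137} + \frac{317}{324} = 449 \left(- \frac{1}{137}\right) + \frac{317}{324} = - \frac{449}{137} + \frac{317}{324} = - \frac{102047}{44388}$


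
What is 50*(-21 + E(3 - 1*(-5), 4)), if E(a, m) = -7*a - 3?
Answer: -4000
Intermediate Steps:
E(a, m) = -3 - 7*a
50*(-21 + E(3 - 1*(-5), 4)) = 50*(-21 + (-3 - 7*(3 - 1*(-5)))) = 50*(-21 + (-3 - 7*(3 + 5))) = 50*(-21 + (-3 - 7*8)) = 50*(-21 + (-3 - 56)) = 50*(-21 - 59) = 50*(-80) = -4000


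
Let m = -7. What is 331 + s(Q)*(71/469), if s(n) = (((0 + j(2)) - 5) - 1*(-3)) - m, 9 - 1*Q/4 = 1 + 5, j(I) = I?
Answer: 22248/67 ≈ 332.06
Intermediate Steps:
Q = 12 (Q = 36 - 4*(1 + 5) = 36 - 4*6 = 36 - 24 = 12)
s(n) = 7 (s(n) = (((0 + 2) - 5) - 1*(-3)) - 1*(-7) = ((2 - 5) + 3) + 7 = (-3 + 3) + 7 = 0 + 7 = 7)
331 + s(Q)*(71/469) = 331 + 7*(71/469) = 331 + 71/67 = 22248/67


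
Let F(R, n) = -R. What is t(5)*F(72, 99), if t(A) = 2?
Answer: -144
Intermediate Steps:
t(5)*F(72, 99) = 2*(-1*72) = 2*(-72) = -144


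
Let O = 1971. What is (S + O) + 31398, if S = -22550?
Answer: 10819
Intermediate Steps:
(S + O) + 31398 = (-22550 + 1971) + 31398 = -20579 + 31398 = 10819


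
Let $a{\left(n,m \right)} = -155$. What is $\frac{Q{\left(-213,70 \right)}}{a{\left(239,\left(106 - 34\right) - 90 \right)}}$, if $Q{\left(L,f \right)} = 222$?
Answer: $- \frac{222}{155} \approx -1.4323$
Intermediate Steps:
$\frac{Q{\left(-213,70 \right)}}{a{\left(239,\left(106 - 34\right) - 90 \right)}} = \frac{222}{-155} = 222 \left(- \frac{1}{155}\right) = - \frac{222}{155}$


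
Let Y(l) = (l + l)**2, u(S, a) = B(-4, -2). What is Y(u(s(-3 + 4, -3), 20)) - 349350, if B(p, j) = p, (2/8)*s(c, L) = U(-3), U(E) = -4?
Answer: -349286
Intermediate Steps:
s(c, L) = -16 (s(c, L) = 4*(-4) = -16)
u(S, a) = -4
Y(l) = 4*l**2 (Y(l) = (2*l)**2 = 4*l**2)
Y(u(s(-3 + 4, -3), 20)) - 349350 = 4*(-4)**2 - 349350 = 4*16 - 349350 = 64 - 349350 = -349286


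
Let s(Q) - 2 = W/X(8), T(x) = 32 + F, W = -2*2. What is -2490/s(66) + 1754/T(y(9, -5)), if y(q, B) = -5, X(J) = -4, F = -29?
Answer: -736/3 ≈ -245.33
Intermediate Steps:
W = -4
T(x) = 3 (T(x) = 32 - 29 = 3)
s(Q) = 3 (s(Q) = 2 - 4/(-4) = 2 - 4*(-1/4) = 2 + 1 = 3)
-2490/s(66) + 1754/T(y(9, -5)) = -2490/3 + 1754/3 = -2490*1/3 + 1754*(1/3) = -830 + 1754/3 = -736/3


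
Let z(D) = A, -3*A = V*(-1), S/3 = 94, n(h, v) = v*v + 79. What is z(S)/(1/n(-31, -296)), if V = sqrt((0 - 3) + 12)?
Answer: 87695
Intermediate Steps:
n(h, v) = 79 + v**2 (n(h, v) = v**2 + 79 = 79 + v**2)
V = 3 (V = sqrt(-3 + 12) = sqrt(9) = 3)
S = 282 (S = 3*94 = 282)
A = 1 (A = -(-1) = -1/3*(-3) = 1)
z(D) = 1
z(S)/(1/n(-31, -296)) = 1/1/(79 + (-296)**2) = 1/1/(79 + 87616) = 1/1/87695 = 1/(1/87695) = 1*87695 = 87695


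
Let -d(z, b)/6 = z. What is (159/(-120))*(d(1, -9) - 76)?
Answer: 2173/20 ≈ 108.65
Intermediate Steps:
d(z, b) = -6*z
(159/(-120))*(d(1, -9) - 76) = (159/(-120))*(-6*1 - 76) = (159*(-1/120))*(-6 - 76) = -53/40*(-82) = 2173/20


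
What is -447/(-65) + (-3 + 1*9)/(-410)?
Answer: 18288/2665 ≈ 6.8623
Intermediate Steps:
-447/(-65) + (-3 + 1*9)/(-410) = -447*(-1/65) + (-3 + 9)*(-1/410) = 447/65 + 6*(-1/410) = 447/65 - 3/205 = 18288/2665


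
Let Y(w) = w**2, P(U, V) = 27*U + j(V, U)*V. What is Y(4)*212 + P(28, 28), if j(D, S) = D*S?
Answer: 26100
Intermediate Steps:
P(U, V) = 27*U + U*V**2 (P(U, V) = 27*U + (V*U)*V = 27*U + (U*V)*V = 27*U + U*V**2)
Y(4)*212 + P(28, 28) = 4**2*212 + 28*(27 + 28**2) = 16*212 + 28*(27 + 784) = 3392 + 28*811 = 3392 + 22708 = 26100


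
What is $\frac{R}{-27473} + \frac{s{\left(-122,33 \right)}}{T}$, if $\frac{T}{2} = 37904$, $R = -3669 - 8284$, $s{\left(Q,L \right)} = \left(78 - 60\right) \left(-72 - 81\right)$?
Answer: $\frac{415236191}{1041336592} \approx 0.39875$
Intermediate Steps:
$s{\left(Q,L \right)} = -2754$ ($s{\left(Q,L \right)} = 18 \left(-153\right) = -2754$)
$R = -11953$ ($R = -3669 - 8284 = -11953$)
$T = 75808$ ($T = 2 \cdot 37904 = 75808$)
$\frac{R}{-27473} + \frac{s{\left(-122,33 \right)}}{T} = - \frac{11953}{-27473} - \frac{2754}{75808} = \left(-11953\right) \left(- \frac{1}{27473}\right) - \frac{1377}{37904} = \frac{11953}{27473} - \frac{1377}{37904} = \frac{415236191}{1041336592}$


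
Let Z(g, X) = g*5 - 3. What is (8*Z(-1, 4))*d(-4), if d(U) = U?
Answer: 256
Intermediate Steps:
Z(g, X) = -3 + 5*g (Z(g, X) = 5*g - 3 = -3 + 5*g)
(8*Z(-1, 4))*d(-4) = (8*(-3 + 5*(-1)))*(-4) = (8*(-3 - 5))*(-4) = (8*(-8))*(-4) = -64*(-4) = 256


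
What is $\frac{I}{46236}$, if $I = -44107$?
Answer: $- \frac{44107}{46236} \approx -0.95395$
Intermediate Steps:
$\frac{I}{46236} = - \frac{44107}{46236}$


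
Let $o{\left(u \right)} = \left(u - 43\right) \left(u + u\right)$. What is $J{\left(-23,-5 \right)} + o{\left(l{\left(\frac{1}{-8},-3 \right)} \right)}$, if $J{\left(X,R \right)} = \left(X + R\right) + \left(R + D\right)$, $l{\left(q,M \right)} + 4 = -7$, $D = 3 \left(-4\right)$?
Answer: $1143$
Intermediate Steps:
$D = -12$
$l{\left(q,M \right)} = -11$ ($l{\left(q,M \right)} = -4 - 7 = -11$)
$o{\left(u \right)} = 2 u \left(-43 + u\right)$ ($o{\left(u \right)} = \left(-43 + u\right) 2 u = 2 u \left(-43 + u\right)$)
$J{\left(X,R \right)} = -12 + X + 2 R$ ($J{\left(X,R \right)} = \left(X + R\right) + \left(R - 12\right) = \left(R + X\right) + \left(-12 + R\right) = -12 + X + 2 R$)
$J{\left(-23,-5 \right)} + o{\left(l{\left(\frac{1}{-8},-3 \right)} \right)} = \left(-12 - 23 + 2 \left(-5\right)\right) + 2 \left(-11\right) \left(-43 - 11\right) = \left(-12 - 23 - 10\right) + 2 \left(-11\right) \left(-54\right) = -45 + 1188 = 1143$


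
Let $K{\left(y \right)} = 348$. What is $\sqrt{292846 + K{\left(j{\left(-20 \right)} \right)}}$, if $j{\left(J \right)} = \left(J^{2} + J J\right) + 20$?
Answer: $\sqrt{293194} \approx 541.47$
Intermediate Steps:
$j{\left(J \right)} = 20 + 2 J^{2}$ ($j{\left(J \right)} = \left(J^{2} + J^{2}\right) + 20 = 2 J^{2} + 20 = 20 + 2 J^{2}$)
$\sqrt{292846 + K{\left(j{\left(-20 \right)} \right)}} = \sqrt{292846 + 348} = \sqrt{293194}$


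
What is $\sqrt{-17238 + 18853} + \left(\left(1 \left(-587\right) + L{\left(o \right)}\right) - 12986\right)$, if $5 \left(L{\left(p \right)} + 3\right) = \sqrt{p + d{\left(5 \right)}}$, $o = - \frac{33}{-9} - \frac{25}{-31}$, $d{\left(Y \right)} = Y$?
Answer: $-13576 + \sqrt{1615} + \frac{\sqrt{81933}}{465} \approx -13535.0$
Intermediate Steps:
$o = \frac{416}{93}$ ($o = \left(-33\right) \left(- \frac{1}{9}\right) - - \frac{25}{31} = \frac{11}{3} + \frac{25}{31} = \frac{416}{93} \approx 4.4731$)
$L{\left(p \right)} = -3 + \frac{\sqrt{5 + p}}{5}$ ($L{\left(p \right)} = -3 + \frac{\sqrt{p + 5}}{5} = -3 + \frac{\sqrt{5 + p}}{5}$)
$\sqrt{-17238 + 18853} + \left(\left(1 \left(-587\right) + L{\left(o \right)}\right) - 12986\right) = \sqrt{-17238 + 18853} - \left(13576 - \frac{\sqrt{5 + \frac{416}{93}}}{5}\right) = \sqrt{1615} - \left(13576 - \frac{\sqrt{81933}}{465}\right) = -13576 + \sqrt{1615} + \frac{\sqrt{81933}}{465}$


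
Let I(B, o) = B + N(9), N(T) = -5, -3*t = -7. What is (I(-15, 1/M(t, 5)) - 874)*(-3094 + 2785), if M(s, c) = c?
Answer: 276246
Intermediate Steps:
t = 7/3 (t = -⅓*(-7) = 7/3 ≈ 2.3333)
I(B, o) = -5 + B (I(B, o) = B - 5 = -5 + B)
(I(-15, 1/M(t, 5)) - 874)*(-3094 + 2785) = ((-5 - 15) - 874)*(-3094 + 2785) = (-20 - 874)*(-309) = -894*(-309) = 276246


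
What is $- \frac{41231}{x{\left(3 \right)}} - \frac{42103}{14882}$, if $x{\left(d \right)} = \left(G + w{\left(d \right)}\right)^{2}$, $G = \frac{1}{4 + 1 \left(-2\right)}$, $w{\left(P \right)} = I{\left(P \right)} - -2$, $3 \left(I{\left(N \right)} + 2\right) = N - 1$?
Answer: $- \frac{3155950537}{104174} \approx -30295.0$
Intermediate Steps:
$I{\left(N \right)} = - \frac{7}{3} + \frac{N}{3}$ ($I{\left(N \right)} = -2 + \frac{N - 1}{3} = -2 + \frac{-1 + N}{3} = -2 + \left(- \frac{1}{3} + \frac{N}{3}\right) = - \frac{7}{3} + \frac{N}{3}$)
$w{\left(P \right)} = - \frac{1}{3} + \frac{P}{3}$ ($w{\left(P \right)} = \left(- \frac{7}{3} + \frac{P}{3}\right) - -2 = \left(- \frac{7}{3} + \frac{P}{3}\right) + 2 = - \frac{1}{3} + \frac{P}{3}$)
$G = \frac{1}{2}$ ($G = \frac{1}{4 - 2} = \frac{1}{2} \approx 0.5$)
$x{\left(d \right)} = \left(\frac{1}{6} + \frac{d}{3}\right)^{2}$ ($x{\left(d \right)} = \left(\frac{1}{2} + \left(- \frac{1}{3} + \frac{d}{3}\right)\right)^{2} = \left(\frac{1}{6} + \frac{d}{3}\right)^{2}$)
$- \frac{41231}{x{\left(3 \right)}} - \frac{42103}{14882} = - \frac{41231}{\frac{1}{36} \left(1 + 2 \cdot 3\right)^{2}} - \frac{42103}{14882} = - \frac{41231}{\frac{1}{36} \left(1 + 6\right)^{2}} - \frac{42103}{14882} = - \frac{41231}{\frac{1}{36} \cdot 7^{2}} - \frac{42103}{14882} = - \frac{41231}{\frac{1}{36} \cdot 49} - \frac{42103}{14882} = - \frac{41231}{\frac{49}{36}} - \frac{42103}{14882} = \left(-41231\right) \frac{36}{49} - \frac{42103}{14882} = - \frac{1484316}{49} - \frac{42103}{14882} = - \frac{3155950537}{104174}$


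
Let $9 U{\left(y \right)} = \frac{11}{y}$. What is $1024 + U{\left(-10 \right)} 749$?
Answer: $\frac{83921}{90} \approx 932.46$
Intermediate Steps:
$U{\left(y \right)} = \frac{11}{9 y}$ ($U{\left(y \right)} = \frac{11 \frac{1}{y}}{9} = \frac{11}{9 y}$)
$1024 + U{\left(-10 \right)} 749 = 1024 + \frac{11}{9 \left(-10\right)} 749 = 1024 + \frac{11}{9} \left(- \frac{1}{10}\right) 749 = 1024 - \frac{8239}{90} = \frac{83921}{90}$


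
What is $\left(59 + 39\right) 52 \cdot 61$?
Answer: $310856$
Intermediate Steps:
$\left(59 + 39\right) 52 \cdot 61 = 98 \cdot 52 \cdot 61 = 5096 \cdot 61 = 310856$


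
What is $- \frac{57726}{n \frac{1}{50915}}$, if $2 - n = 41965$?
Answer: $\frac{2939119290}{41963} \approx 70041.0$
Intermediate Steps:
$n = -41963$ ($n = 2 - 41965 = -41963$)
$- \frac{57726}{n \frac{1}{50915}} = - \frac{57726}{\left(-41963\right) \frac{1}{50915}} = - \frac{57726}{- \frac{41963}{50915}} = \left(-57726\right) \left(- \frac{50915}{41963}\right) = \frac{2939119290}{41963}$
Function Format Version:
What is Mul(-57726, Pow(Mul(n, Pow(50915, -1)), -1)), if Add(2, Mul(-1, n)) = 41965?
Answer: Rational(2939119290, 41963) ≈ 70041.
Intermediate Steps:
n = -41963 (n = Add(2, Mul(-1, 41965)) = Add(2, -41965) = -41963)
Mul(-57726, Pow(Mul(n, Pow(50915, -1)), -1)) = Mul(-57726, Pow(Mul(-41963, Pow(50915, -1)), -1)) = Mul(-57726, Pow(Mul(-41963, Rational(1, 50915)), -1)) = Mul(-57726, Pow(Rational(-41963, 50915), -1)) = Mul(-57726, Rational(-50915, 41963)) = Rational(2939119290, 41963)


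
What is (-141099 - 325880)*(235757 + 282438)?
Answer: -241986182905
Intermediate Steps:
(-141099 - 325880)*(235757 + 282438) = -466979*518195 = -241986182905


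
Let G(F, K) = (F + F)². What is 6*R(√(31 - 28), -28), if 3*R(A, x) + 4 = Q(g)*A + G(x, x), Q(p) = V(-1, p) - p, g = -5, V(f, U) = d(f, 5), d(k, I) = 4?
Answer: 6264 + 18*√3 ≈ 6295.2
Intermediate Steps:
G(F, K) = 4*F² (G(F, K) = (2*F)² = 4*F²)
V(f, U) = 4
Q(p) = 4 - p
R(A, x) = -4/3 + 3*A + 4*x²/3 (R(A, x) = -4/3 + ((4 - 1*(-5))*A + 4*x²)/3 = -4/3 + ((4 + 5)*A + 4*x²)/3 = -4/3 + (9*A + 4*x²)/3 = -4/3 + (4*x² + 9*A)/3 = -4/3 + (3*A + 4*x²/3) = -4/3 + 3*A + 4*x²/3)
6*R(√(31 - 28), -28) = 6*(-4/3 + 3*√(31 - 28) + (4/3)*(-28)²) = 6*(-4/3 + 3*√3 + (4/3)*784) = 6*(-4/3 + 3*√3 + 3136/3) = 6*(1044 + 3*√3) = 6264 + 18*√3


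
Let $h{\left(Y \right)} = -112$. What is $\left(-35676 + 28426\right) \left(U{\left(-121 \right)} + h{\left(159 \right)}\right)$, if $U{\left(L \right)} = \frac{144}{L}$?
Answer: $\frac{99296000}{121} \approx 8.2063 \cdot 10^{5}$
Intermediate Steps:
$\left(-35676 + 28426\right) \left(U{\left(-121 \right)} + h{\left(159 \right)}\right) = \left(-35676 + 28426\right) \left(\frac{144}{-121} - 112\right) = - 7250 \left(144 \left(- \frac{1}{121}\right) - 112\right) = - 7250 \left(- \frac{144}{121} - 112\right) = \left(-7250\right) \left(- \frac{13696}{121}\right) = \frac{99296000}{121}$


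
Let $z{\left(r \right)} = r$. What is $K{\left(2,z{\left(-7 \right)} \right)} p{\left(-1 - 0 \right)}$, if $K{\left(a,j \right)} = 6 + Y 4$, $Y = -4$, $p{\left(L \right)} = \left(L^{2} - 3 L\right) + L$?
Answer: $-30$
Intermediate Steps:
$p{\left(L \right)} = L^{2} - 2 L$
$K{\left(a,j \right)} = -10$ ($K{\left(a,j \right)} = 6 - 16 = -10$)
$K{\left(2,z{\left(-7 \right)} \right)} p{\left(-1 - 0 \right)} = - 10 \left(-1 - 0\right) \left(-2 - 1\right) = - 10 \left(-1 + 0\right) \left(-2 + \left(-1 + 0\right)\right) = - 10 \left(- (-2 - 1)\right) = - 10 \left(\left(-1\right) \left(-3\right)\right) = \left(-10\right) 3 = -30$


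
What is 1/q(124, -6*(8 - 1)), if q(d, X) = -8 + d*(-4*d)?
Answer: -1/61512 ≈ -1.6257e-5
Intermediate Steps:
q(d, X) = -8 - 4*d**2
1/q(124, -6*(8 - 1)) = 1/(-8 - 4*124**2) = 1/(-8 - 4*15376) = 1/(-8 - 61504) = 1/(-61512) = -1/61512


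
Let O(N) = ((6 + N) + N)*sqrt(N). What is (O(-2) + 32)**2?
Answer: 1016 + 128*I*sqrt(2) ≈ 1016.0 + 181.02*I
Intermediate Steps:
O(N) = sqrt(N)*(6 + 2*N) (O(N) = (6 + 2*N)*sqrt(N) = sqrt(N)*(6 + 2*N))
(O(-2) + 32)**2 = (2*sqrt(-2)*(3 - 2) + 32)**2 = (2*(I*sqrt(2))*1 + 32)**2 = (2*I*sqrt(2) + 32)**2 = (32 + 2*I*sqrt(2))**2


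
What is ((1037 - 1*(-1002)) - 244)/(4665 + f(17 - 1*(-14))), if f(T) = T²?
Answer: 1795/5626 ≈ 0.31905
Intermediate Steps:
((1037 - 1*(-1002)) - 244)/(4665 + f(17 - 1*(-14))) = ((1037 - 1*(-1002)) - 244)/(4665 + (17 - 1*(-14))²) = ((1037 + 1002) - 244)/(4665 + (17 + 14)²) = (2039 - 244)/(4665 + 31²) = 1795/(4665 + 961) = 1795/5626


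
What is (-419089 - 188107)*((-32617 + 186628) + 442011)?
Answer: -361902174312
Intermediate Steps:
(-419089 - 188107)*((-32617 + 186628) + 442011) = -607196*(154011 + 442011) = -607196*596022 = -361902174312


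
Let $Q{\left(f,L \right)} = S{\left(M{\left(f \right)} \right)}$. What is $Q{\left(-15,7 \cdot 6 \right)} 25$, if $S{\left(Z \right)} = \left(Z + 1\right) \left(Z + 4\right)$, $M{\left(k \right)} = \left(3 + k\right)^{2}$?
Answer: $536500$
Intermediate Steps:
$S{\left(Z \right)} = \left(1 + Z\right) \left(4 + Z\right)$
$Q{\left(f,L \right)} = 4 + \left(3 + f\right)^{4} + 5 \left(3 + f\right)^{2}$ ($Q{\left(f,L \right)} = 4 + \left(\left(3 + f\right)^{2}\right)^{2} + 5 \left(3 + f\right)^{2} = 4 + \left(3 + f\right)^{4} + 5 \left(3 + f\right)^{2}$)
$Q{\left(-15,7 \cdot 6 \right)} 25 = \left(4 + \left(3 - 15\right)^{4} + 5 \left(3 - 15\right)^{2}\right) 25 = \left(4 + \left(-12\right)^{4} + 5 \left(-12\right)^{2}\right) 25 = \left(4 + 20736 + 5 \cdot 144\right) 25 = \left(4 + 20736 + 720\right) 25 = 21460 \cdot 25 = 536500$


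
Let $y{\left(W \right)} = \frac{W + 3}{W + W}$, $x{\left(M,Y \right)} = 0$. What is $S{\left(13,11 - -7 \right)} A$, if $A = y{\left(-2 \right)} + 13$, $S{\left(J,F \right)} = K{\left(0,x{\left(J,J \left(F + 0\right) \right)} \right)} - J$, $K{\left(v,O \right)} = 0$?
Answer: $- \frac{663}{4} \approx -165.75$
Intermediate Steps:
$S{\left(J,F \right)} = - J$ ($S{\left(J,F \right)} = 0 - J = - J$)
$y{\left(W \right)} = \frac{3 + W}{2 W}$
$A = \frac{51}{4}$ ($A = \frac{3 - 2}{2 \left(-2\right)} + 13 = \frac{1}{2} \left(- \frac{1}{2}\right) 1 + 13 = - \frac{1}{4} + 13 = \frac{51}{4} \approx 12.75$)
$S{\left(13,11 - -7 \right)} A = \left(-1\right) 13 \cdot \frac{51}{4} = \left(-13\right) \frac{51}{4} = - \frac{663}{4}$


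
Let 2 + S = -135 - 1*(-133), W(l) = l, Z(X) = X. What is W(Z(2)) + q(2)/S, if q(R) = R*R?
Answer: 1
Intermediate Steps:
q(R) = R²
S = -4 (S = -2 + (-135 - 1*(-133)) = -2 + (-135 + 133) = -2 - 2 = -4)
W(Z(2)) + q(2)/S = 2 + 2²/(-4) = 2 + 4*(-¼) = 2 - 1 = 1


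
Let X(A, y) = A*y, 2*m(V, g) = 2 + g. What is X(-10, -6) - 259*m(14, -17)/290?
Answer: 7737/116 ≈ 66.698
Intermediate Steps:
m(V, g) = 1 + g/2 (m(V, g) = (2 + g)/2 = 1 + g/2)
X(-10, -6) - 259*m(14, -17)/290 = -10*(-6) - 259*(1 + (½)*(-17))/290 = 60 - 259*(1 - 17/2)/290 = 60 - (-3885)/(2*290) = 60 - 259*(-3/116) = 60 + 777/116 = 7737/116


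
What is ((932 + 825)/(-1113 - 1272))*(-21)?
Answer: 12299/795 ≈ 15.470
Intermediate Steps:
((932 + 825)/(-1113 - 1272))*(-21) = (1757/(-2385))*(-21) = (1757*(-1/2385))*(-21) = -1757/2385*(-21) = 12299/795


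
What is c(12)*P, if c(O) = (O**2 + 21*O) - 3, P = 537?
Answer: 211041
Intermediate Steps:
c(O) = -3 + O**2 + 21*O
c(12)*P = (-3 + 12**2 + 21*12)*537 = (-3 + 144 + 252)*537 = 393*537 = 211041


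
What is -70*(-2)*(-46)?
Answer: -6440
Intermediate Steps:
-70*(-2)*(-46) = -14*(-10)*(-46) = 140*(-46) = -6440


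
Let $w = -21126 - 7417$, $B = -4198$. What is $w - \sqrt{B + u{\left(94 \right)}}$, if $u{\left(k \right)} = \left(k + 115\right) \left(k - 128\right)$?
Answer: $-28543 - 6 i \sqrt{314} \approx -28543.0 - 106.32 i$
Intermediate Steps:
$w = -28543$
$u{\left(k \right)} = \left(-128 + k\right) \left(115 + k\right)$ ($u{\left(k \right)} = \left(115 + k\right) \left(-128 + k\right) = \left(-128 + k\right) \left(115 + k\right)$)
$w - \sqrt{B + u{\left(94 \right)}} = -28543 - \sqrt{-4198 - \left(15942 - 8836\right)} = -28543 - \sqrt{-4198 - 7106} = -28543 - \sqrt{-11304} = -28543 - 6 i \sqrt{314}$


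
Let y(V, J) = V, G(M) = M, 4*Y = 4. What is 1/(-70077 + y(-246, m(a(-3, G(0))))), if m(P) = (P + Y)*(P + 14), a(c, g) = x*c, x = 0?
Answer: -1/70323 ≈ -1.4220e-5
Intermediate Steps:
Y = 1 (Y = (¼)*4 = 1)
a(c, g) = 0 (a(c, g) = 0*c = 0)
m(P) = (1 + P)*(14 + P) (m(P) = (P + 1)*(P + 14) = (1 + P)*(14 + P))
1/(-70077 + y(-246, m(a(-3, G(0))))) = 1/(-70077 - 246) = 1/(-70323) = -1/70323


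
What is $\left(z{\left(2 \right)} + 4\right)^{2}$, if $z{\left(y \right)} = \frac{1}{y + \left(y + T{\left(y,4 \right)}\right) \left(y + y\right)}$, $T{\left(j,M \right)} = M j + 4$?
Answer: $\frac{54289}{3364} \approx 16.138$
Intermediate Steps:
$T{\left(j,M \right)} = 4 + M j$
$z{\left(y \right)} = \frac{1}{y + 2 y \left(4 + 5 y\right)}$ ($z{\left(y \right)} = \frac{1}{y + \left(y + \left(4 + 4 y\right)\right) \left(y + y\right)} = \frac{1}{y + \left(4 + 5 y\right) 2 y} = \frac{1}{y + 2 y \left(4 + 5 y\right)}$)
$\left(z{\left(2 \right)} + 4\right)^{2} = \left(\frac{1}{2 \left(9 + 10 \cdot 2\right)} + 4\right)^{2} = \left(\frac{1}{2 \left(9 + 20\right)} + 4\right)^{2} = \left(\frac{1}{2 \cdot 29} + 4\right)^{2} = \left(\frac{1}{2} \cdot \frac{1}{29} + 4\right)^{2} = \left(\frac{1}{58} + 4\right)^{2} = \left(\frac{233}{58}\right)^{2} = \frac{54289}{3364}$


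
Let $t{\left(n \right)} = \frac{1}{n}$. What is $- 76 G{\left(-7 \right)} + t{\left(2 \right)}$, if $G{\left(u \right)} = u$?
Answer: $\frac{1065}{2} \approx 532.5$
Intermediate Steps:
$- 76 G{\left(-7 \right)} + t{\left(2 \right)} = \left(-76\right) \left(-7\right) + \frac{1}{2} = 532 + \frac{1}{2} = \frac{1065}{2}$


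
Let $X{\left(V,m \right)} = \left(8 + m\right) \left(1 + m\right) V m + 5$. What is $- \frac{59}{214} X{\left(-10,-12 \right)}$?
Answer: $- \frac{311815}{214} \approx -1457.1$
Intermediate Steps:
$X{\left(V,m \right)} = 5 + V m \left(1 + m\right) \left(8 + m\right)$ ($X{\left(V,m \right)} = \left(1 + m\right) \left(8 + m\right) V m + 5 = V \left(1 + m\right) \left(8 + m\right) m + 5 = V m \left(1 + m\right) \left(8 + m\right) + 5 = 5 + V m \left(1 + m\right) \left(8 + m\right)$)
$- \frac{59}{214} X{\left(-10,-12 \right)} = - \frac{59}{214} \left(5 - 10 \left(-12\right)^{3} + 8 \left(-10\right) \left(-12\right) + 9 \left(-10\right) \left(-12\right)^{2}\right) = \left(-59\right) \frac{1}{214} \left(5 - -17280 + 960 + 9 \left(-10\right) 144\right) = - \frac{59 \left(5 + 17280 + 960 - 12960\right)}{214} = \left(- \frac{59}{214}\right) 5285 = - \frac{311815}{214}$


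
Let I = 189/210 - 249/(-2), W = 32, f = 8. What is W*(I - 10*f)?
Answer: 7264/5 ≈ 1452.8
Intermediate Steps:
I = 627/5 (I = 189*(1/210) - 249*(-1/2) = 9/10 + 249/2 = 627/5 ≈ 125.40)
W*(I - 10*f) = 32*(627/5 - 10*8) = 32*(627/5 - 80) = 32*(227/5) = 7264/5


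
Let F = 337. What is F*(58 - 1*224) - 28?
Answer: -55970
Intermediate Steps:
F*(58 - 1*224) - 28 = 337*(58 - 1*224) - 28 = 337*(58 - 224) - 28 = 337*(-166) - 28 = -55942 - 28 = -55970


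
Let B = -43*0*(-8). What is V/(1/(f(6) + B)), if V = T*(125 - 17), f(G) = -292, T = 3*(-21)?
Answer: 1986768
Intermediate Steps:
T = -63
V = -6804 (V = -63*(125 - 17) = -63*108 = -6804)
B = 0 (B = 0*(-8) = 0)
V/(1/(f(6) + B)) = -6804/(1/(-292 + 0)) = -6804/(1/(-292)) = -6804/(-1/292) = -6804*(-292) = 1986768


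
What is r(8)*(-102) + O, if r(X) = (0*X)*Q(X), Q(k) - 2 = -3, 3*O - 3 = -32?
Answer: -29/3 ≈ -9.6667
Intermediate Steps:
O = -29/3 (O = 1 + (⅓)*(-32) = 1 - 32/3 = -29/3 ≈ -9.6667)
Q(k) = -1 (Q(k) = 2 - 3 = -1)
r(X) = 0 (r(X) = (0*X)*(-1) = 0*(-1) = 0)
r(8)*(-102) + O = 0*(-102) - 29/3 = 0 - 29/3 = -29/3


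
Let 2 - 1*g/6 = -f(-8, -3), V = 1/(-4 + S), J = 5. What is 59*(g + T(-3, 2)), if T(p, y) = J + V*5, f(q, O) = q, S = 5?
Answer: -1534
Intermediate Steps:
V = 1 (V = 1/(-4 + 5) = 1/1 = 1)
T(p, y) = 10 (T(p, y) = 5 + 1*5 = 5 + 5 = 10)
g = -36 (g = 12 - (-6)*(-8) = 12 - 6*8 = 12 - 48 = -36)
59*(g + T(-3, 2)) = 59*(-36 + 10) = 59*(-26) = -1534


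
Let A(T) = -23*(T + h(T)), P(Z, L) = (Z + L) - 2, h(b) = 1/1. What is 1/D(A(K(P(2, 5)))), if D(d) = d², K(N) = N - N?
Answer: 1/529 ≈ 0.0018904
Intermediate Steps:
h(b) = 1
P(Z, L) = -2 + L + Z (P(Z, L) = (L + Z) - 2 = -2 + L + Z)
K(N) = 0
A(T) = -23 - 23*T (A(T) = -23*(T + 1) = -23*(1 + T) = -23 - 23*T)
1/D(A(K(P(2, 5)))) = 1/((-23 - 23*0)²) = 1/((-23 + 0)²) = 1/((-23)²) = 1/529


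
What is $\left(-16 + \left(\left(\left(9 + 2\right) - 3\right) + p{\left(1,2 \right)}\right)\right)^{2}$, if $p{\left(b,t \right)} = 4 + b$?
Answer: $9$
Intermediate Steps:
$\left(-16 + \left(\left(\left(9 + 2\right) - 3\right) + p{\left(1,2 \right)}\right)\right)^{2} = \left(-16 + \left(\left(\left(9 + 2\right) - 3\right) + \left(4 + 1\right)\right)\right)^{2} = \left(-16 + \left(\left(11 - 3\right) + 5\right)\right)^{2} = \left(-16 + \left(8 + 5\right)\right)^{2} = \left(-16 + 13\right)^{2} = \left(-3\right)^{2} = 9$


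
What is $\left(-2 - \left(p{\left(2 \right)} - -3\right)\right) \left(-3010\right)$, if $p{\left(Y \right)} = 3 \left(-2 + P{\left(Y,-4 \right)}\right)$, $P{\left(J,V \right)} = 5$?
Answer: $42140$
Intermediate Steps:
$p{\left(Y \right)} = 9$ ($p{\left(Y \right)} = 3 \left(-2 + 5\right) = 3 \cdot 3 = 9$)
$\left(-2 - \left(p{\left(2 \right)} - -3\right)\right) \left(-3010\right) = \left(-2 - \left(9 - -3\right)\right) \left(-3010\right) = \left(-2 - \left(9 + 3\right)\right) \left(-3010\right) = \left(-2 - 12\right) \left(-3010\right) = \left(-14\right) \left(-3010\right) = 42140$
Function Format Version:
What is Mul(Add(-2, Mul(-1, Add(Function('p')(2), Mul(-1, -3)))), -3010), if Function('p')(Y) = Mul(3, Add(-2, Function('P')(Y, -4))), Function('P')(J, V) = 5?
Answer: 42140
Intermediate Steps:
Function('p')(Y) = 9 (Function('p')(Y) = Mul(3, Add(-2, 5)) = Mul(3, 3) = 9)
Mul(Add(-2, Mul(-1, Add(Function('p')(2), Mul(-1, -3)))), -3010) = Mul(Add(-2, Mul(-1, Add(9, Mul(-1, -3)))), -3010) = Mul(Add(-2, Mul(-1, Add(9, 3))), -3010) = Mul(Add(-2, Mul(-1, 12)), -3010) = Mul(Add(-2, -12), -3010) = Mul(-14, -3010) = 42140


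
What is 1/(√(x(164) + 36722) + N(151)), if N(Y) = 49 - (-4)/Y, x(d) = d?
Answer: -1117853/786233277 + 22801*√36886/786233277 ≈ 0.0041479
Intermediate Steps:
N(Y) = 49 + 4/Y
1/(√(x(164) + 36722) + N(151)) = 1/(√(164 + 36722) + (49 + 4/151)) = 1/(√36886 + (49 + 4*(1/151))) = 1/(√36886 + (49 + 4/151)) = 1/(√36886 + 7403/151) = 1/(7403/151 + √36886)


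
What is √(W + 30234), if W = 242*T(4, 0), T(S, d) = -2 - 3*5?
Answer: 2*√6530 ≈ 161.62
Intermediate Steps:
T(S, d) = -17 (T(S, d) = -2 - 15 = -17)
W = -4114 (W = 242*(-17) = -4114)
√(W + 30234) = √(-4114 + 30234) = √26120 = 2*√6530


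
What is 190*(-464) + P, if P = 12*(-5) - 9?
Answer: -88229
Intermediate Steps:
P = -69 (P = -60 - 9 = -69)
190*(-464) + P = 190*(-464) - 69 = -88160 - 69 = -88229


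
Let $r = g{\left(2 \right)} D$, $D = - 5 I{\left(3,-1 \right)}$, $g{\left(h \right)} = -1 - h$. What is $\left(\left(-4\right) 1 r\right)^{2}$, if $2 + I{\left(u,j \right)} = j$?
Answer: $32400$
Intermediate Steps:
$I{\left(u,j \right)} = -2 + j$
$D = 15$ ($D = - 5 \left(-2 - 1\right) = \left(-5\right) \left(-3\right) = 15$)
$r = -45$ ($r = \left(-1 - 2\right) 15 = \left(-3\right) 15 = -45$)
$\left(\left(-4\right) 1 r\right)^{2} = \left(\left(-4\right) 1 \left(-45\right)\right)^{2} = \left(\left(-4\right) \left(-45\right)\right)^{2} = 180^{2} = 32400$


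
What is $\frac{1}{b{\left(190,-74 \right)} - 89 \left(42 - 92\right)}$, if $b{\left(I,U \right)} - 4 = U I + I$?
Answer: $- \frac{1}{9416} \approx -0.0001062$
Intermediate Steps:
$b{\left(I,U \right)} = 4 + I + I U$ ($b{\left(I,U \right)} = 4 + \left(U I + I\right) = 4 + \left(I U + I\right) = 4 + \left(I + I U\right) = 4 + I + I U$)
$\frac{1}{b{\left(190,-74 \right)} - 89 \left(42 - 92\right)} = \frac{1}{\left(4 + 190 + 190 \left(-74\right)\right) - 89 \left(42 - 92\right)} = \frac{1}{\left(4 + 190 - 14060\right) - -4450} = \frac{1}{-13866 + 4450} = \frac{1}{-9416} = - \frac{1}{9416}$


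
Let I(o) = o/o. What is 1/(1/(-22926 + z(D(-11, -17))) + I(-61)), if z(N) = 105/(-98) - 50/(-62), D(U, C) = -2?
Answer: 9949999/9949565 ≈ 1.0000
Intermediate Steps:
z(N) = -115/434 (z(N) = 105*(-1/98) - 50*(-1/62) = -15/14 + 25/31 = -115/434)
I(o) = 1
1/(1/(-22926 + z(D(-11, -17))) + I(-61)) = 1/(1/(-22926 - 115/434) + 1) = 1/(1/(-9949999/434) + 1) = 1/(-434/9949999 + 1) = 1/(9949565/9949999) = 9949999/9949565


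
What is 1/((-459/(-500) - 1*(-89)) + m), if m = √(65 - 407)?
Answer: 22479500/2106811681 - 750000*I*√38/2106811681 ≈ 0.01067 - 0.0021945*I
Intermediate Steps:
m = 3*I*√38 (m = √(-342) = 3*I*√38 ≈ 18.493*I)
1/((-459/(-500) - 1*(-89)) + m) = 1/((-459/(-500) - 1*(-89)) + 3*I*√38) = 1/((-459*(-1/500) + 89) + 3*I*√38) = 1/((459/500 + 89) + 3*I*√38) = 1/(44959/500 + 3*I*√38)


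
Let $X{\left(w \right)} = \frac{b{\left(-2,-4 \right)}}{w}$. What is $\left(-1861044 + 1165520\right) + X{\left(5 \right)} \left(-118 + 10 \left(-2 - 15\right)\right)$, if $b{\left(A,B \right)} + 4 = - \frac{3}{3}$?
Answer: $-695236$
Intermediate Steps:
$b{\left(A,B \right)} = -5$ ($b{\left(A,B \right)} = -4 - \frac{3}{3} = -4 - 1 = -5$)
$X{\left(w \right)} = - \frac{5}{w}$
$\left(-1861044 + 1165520\right) + X{\left(5 \right)} \left(-118 + 10 \left(-2 - 15\right)\right) = \left(-1861044 + 1165520\right) + - \frac{5}{5} \left(-118 + 10 \left(-2 - 15\right)\right) = -695524 + \left(-5\right) \frac{1}{5} \left(-118 + 10 \left(-17\right)\right) = -695524 - \left(-118 - 170\right) = -695524 - -288 = -695524 + 288 = -695236$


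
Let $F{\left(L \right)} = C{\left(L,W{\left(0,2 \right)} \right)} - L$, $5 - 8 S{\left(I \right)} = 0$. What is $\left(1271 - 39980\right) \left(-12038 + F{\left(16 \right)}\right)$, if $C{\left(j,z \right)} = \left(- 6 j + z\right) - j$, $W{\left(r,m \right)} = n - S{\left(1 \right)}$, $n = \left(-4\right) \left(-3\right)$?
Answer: $\frac{3763947033}{8} \approx 4.7049 \cdot 10^{8}$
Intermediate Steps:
$S{\left(I \right)} = \frac{5}{8}$ ($S{\left(I \right)} = \frac{5}{8} - 0 = \frac{5}{8} + 0 = \frac{5}{8}$)
$n = 12$
$W{\left(r,m \right)} = \frac{91}{8}$ ($W{\left(r,m \right)} = 12 - \frac{5}{8} = \frac{91}{8}$)
$C{\left(j,z \right)} = z - 7 j$ ($C{\left(j,z \right)} = \left(z - 6 j\right) - j = z - 7 j$)
$F{\left(L \right)} = \frac{91}{8} - 8 L$ ($F{\left(L \right)} = \left(\frac{91}{8} - 7 L\right) - L = \frac{91}{8} - 8 L$)
$\left(1271 - 39980\right) \left(-12038 + F{\left(16 \right)}\right) = \left(1271 - 39980\right) \left(-12038 + \left(\frac{91}{8} - 128\right)\right) = - 38709 \left(-12038 + \left(\frac{91}{8} - 128\right)\right) = - 38709 \left(-12038 - \frac{933}{8}\right) = \left(-38709\right) \left(- \frac{97237}{8}\right) = \frac{3763947033}{8}$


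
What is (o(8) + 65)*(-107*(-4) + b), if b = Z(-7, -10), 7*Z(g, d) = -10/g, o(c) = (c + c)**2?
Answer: 6735222/49 ≈ 1.3745e+5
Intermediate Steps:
o(c) = 4*c**2 (o(c) = (2*c)**2 = 4*c**2)
Z(g, d) = -10/(7*g) (Z(g, d) = (-10/g)/7 = -10/(7*g))
b = 10/49 (b = -10/7/(-7) = -10/7*(-1/7) = 10/49 ≈ 0.20408)
(o(8) + 65)*(-107*(-4) + b) = (4*8**2 + 65)*(-107*(-4) + 10/49) = (4*64 + 65)*(428 + 10/49) = (256 + 65)*(20982/49) = 321*(20982/49) = 6735222/49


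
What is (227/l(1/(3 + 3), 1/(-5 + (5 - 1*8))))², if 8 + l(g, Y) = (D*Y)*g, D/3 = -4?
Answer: 824464/961 ≈ 857.92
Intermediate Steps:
D = -12 (D = 3*(-4) = -12)
l(g, Y) = -8 - 12*Y*g (l(g, Y) = -8 + (-12*Y)*g = -8 - 12*Y*g)
(227/l(1/(3 + 3), 1/(-5 + (5 - 1*8))))² = (227/(-8 - 12/((-5 + (5 - 1*8))*(3 + 3))))² = (227/(-8 - 12/((-5 + (5 - 8))*6)))² = (227/(-8 - 12*⅙/(-5 - 3)))² = (227/(-8 - 12*⅙/(-8)))² = (227/(-8 - 12*(-⅛)*⅙))² = (227/(-8 + ¼))² = (227/(-31/4))² = (227*(-4/31))² = (-908/31)² = 824464/961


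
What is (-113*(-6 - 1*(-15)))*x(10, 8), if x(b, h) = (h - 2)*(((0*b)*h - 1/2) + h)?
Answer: -45765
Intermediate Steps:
x(b, h) = (-2 + h)*(-½ + h) (x(b, h) = (-2 + h)*((0*h - 1*½) + h) = (-2 + h)*((0 - ½) + h) = (-2 + h)*(-½ + h))
(-113*(-6 - 1*(-15)))*x(10, 8) = (-113*(-6 - 1*(-15)))*(1 + 8² - 5/2*8) = (-113*(-6 + 15))*(1 + 64 - 20) = -113*9*45 = -1017*45 = -45765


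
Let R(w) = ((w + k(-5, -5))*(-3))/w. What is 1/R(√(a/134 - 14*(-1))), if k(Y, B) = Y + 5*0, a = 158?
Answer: 339/658 + 5*√7571/658 ≈ 1.1764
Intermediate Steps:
k(Y, B) = Y (k(Y, B) = Y + 0 = Y)
R(w) = (15 - 3*w)/w (R(w) = ((w - 5)*(-3))/w = ((-5 + w)*(-3))/w = (15 - 3*w)/w)
1/R(√(a/134 - 14*(-1))) = 1/(-3 + 15/(√(158/134 - 14*(-1)))) = 1/(-3 + 15/(√(158*(1/134) + 14))) = 1/(-3 + 15/(√(79/67 + 14))) = 1/(-3 + 15/(√(1017/67))) = 1/(-3 + 15/((3*√7571/67))) = 1/(-3 + 15*(√7571/339)) = 1/(-3 + 5*√7571/113)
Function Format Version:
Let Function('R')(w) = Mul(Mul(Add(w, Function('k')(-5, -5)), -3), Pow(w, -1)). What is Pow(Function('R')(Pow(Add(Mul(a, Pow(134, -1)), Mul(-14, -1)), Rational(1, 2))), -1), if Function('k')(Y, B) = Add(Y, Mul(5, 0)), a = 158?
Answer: Add(Rational(339, 658), Mul(Rational(5, 658), Pow(7571, Rational(1, 2)))) ≈ 1.1764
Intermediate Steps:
Function('k')(Y, B) = Y (Function('k')(Y, B) = Add(Y, 0) = Y)
Function('R')(w) = Mul(Pow(w, -1), Add(15, Mul(-3, w))) (Function('R')(w) = Mul(Mul(Add(w, -5), -3), Pow(w, -1)) = Mul(Mul(Add(-5, w), -3), Pow(w, -1)) = Mul(Add(15, Mul(-3, w)), Pow(w, -1)) = Mul(Pow(w, -1), Add(15, Mul(-3, w))))
Pow(Function('R')(Pow(Add(Mul(a, Pow(134, -1)), Mul(-14, -1)), Rational(1, 2))), -1) = Pow(Add(-3, Mul(15, Pow(Pow(Add(Mul(158, Pow(134, -1)), Mul(-14, -1)), Rational(1, 2)), -1))), -1) = Pow(Add(-3, Mul(15, Pow(Pow(Add(Mul(158, Rational(1, 134)), 14), Rational(1, 2)), -1))), -1) = Pow(Add(-3, Mul(15, Pow(Pow(Add(Rational(79, 67), 14), Rational(1, 2)), -1))), -1) = Pow(Add(-3, Mul(15, Pow(Pow(Rational(1017, 67), Rational(1, 2)), -1))), -1) = Pow(Add(-3, Mul(15, Pow(Mul(Rational(3, 67), Pow(7571, Rational(1, 2))), -1))), -1) = Pow(Add(-3, Mul(15, Mul(Rational(1, 339), Pow(7571, Rational(1, 2))))), -1) = Pow(Add(-3, Mul(Rational(5, 113), Pow(7571, Rational(1, 2)))), -1)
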